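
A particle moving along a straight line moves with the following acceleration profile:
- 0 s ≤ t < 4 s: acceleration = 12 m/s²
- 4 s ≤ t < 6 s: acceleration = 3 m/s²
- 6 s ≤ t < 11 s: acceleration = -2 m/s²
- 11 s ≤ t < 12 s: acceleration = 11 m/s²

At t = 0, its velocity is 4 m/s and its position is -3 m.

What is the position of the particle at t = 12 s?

On each constant-a segment, Δv = aΔt and Δx = v₀Δt + ½aΔt²; chain segment to segment.
0–4 s: v starts 4 m/s; Δx = 4·4 + ½·12·4² = 112 m; v ends 52 m/s.
4–6 s: v starts 52 m/s; Δx = 52·2 + ½·3·2² = 110 m; v ends 58 m/s.
6–11 s: v starts 58 m/s; Δx = 58·5 + ½·-2·5² = 265 m; v ends 48 m/s.
11–12 s: v starts 48 m/s; Δx = 48·1 + ½·11·1² = 53.5 m; v ends 59 m/s.
x(12) = -3 + Σ Δx = 537.5 m.

537.5 m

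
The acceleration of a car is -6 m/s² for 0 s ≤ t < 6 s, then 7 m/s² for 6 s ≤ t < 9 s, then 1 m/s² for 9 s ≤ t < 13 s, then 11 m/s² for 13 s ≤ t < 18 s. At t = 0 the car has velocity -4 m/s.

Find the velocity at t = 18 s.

Δv equals the area under the a-t graph; then v = v₀ + Δv.
0–6 s: -6 × 6 = -36 m/s
6–9 s: 7 × 3 = 21 m/s
9–13 s: 1 × 4 = 4 m/s
13–18 s: 11 × 5 = 55 m/s
Δv = 44 m/s, so v(18) = -4 + (44) = 40 m/s.

40 m/s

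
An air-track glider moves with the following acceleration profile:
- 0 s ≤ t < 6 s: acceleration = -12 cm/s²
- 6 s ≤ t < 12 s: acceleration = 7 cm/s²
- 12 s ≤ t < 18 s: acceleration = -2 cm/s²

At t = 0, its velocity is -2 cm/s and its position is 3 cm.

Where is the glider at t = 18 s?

On each constant-a segment, Δv = aΔt and Δx = v₀Δt + ½aΔt²; chain segment to segment.
0–6 s: v starts -2 cm/s; Δx = -2·6 + ½·-12·6² = -228 cm; v ends -74 cm/s.
6–12 s: v starts -74 cm/s; Δx = -74·6 + ½·7·6² = -318 cm; v ends -32 cm/s.
12–18 s: v starts -32 cm/s; Δx = -32·6 + ½·-2·6² = -228 cm; v ends -44 cm/s.
x(18) = 3 + Σ Δx = -771 cm.

-771 cm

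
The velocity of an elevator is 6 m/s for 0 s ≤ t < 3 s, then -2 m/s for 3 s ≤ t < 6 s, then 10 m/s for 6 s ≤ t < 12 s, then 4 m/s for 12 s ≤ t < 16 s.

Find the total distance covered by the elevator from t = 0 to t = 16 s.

Total distance travelled is ∫|v| dt — sum the magnitudes of each area piece.
0–3 s: |6| × 3 = 18 m
3–6 s: |-2| × 3 = 6 m
6–12 s: |10| × 6 = 60 m
12–16 s: |4| × 4 = 16 m
Total distance = 100 m

100 m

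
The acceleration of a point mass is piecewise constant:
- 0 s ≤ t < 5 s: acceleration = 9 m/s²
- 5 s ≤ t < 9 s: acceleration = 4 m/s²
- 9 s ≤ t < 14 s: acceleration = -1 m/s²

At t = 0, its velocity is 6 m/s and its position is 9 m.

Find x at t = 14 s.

On each constant-a segment, Δv = aΔt and Δx = v₀Δt + ½aΔt²; chain segment to segment.
0–5 s: v starts 6 m/s; Δx = 6·5 + ½·9·5² = 142.5 m; v ends 51 m/s.
5–9 s: v starts 51 m/s; Δx = 51·4 + ½·4·4² = 236 m; v ends 67 m/s.
9–14 s: v starts 67 m/s; Δx = 67·5 + ½·-1·5² = 322.5 m; v ends 62 m/s.
x(14) = 9 + Σ Δx = 710 m.

710 m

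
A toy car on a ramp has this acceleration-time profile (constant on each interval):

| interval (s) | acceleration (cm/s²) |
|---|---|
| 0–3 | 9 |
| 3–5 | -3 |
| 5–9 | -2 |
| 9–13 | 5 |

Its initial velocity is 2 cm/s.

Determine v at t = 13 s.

Δv equals the area under the a-t graph; then v = v₀ + Δv.
0–3 s: 9 × 3 = 27 cm/s
3–5 s: -3 × 2 = -6 cm/s
5–9 s: -2 × 4 = -8 cm/s
9–13 s: 5 × 4 = 20 cm/s
Δv = 33 cm/s, so v(13) = 2 + (33) = 35 cm/s.

35 cm/s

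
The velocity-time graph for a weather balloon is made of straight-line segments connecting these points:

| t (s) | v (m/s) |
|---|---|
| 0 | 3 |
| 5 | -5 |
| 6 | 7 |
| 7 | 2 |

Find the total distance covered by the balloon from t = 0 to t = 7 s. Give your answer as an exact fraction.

437/24 m

Distance (not displacement) is the total path length: add the absolute areas under v-t.
0–5 s: v = 0 at t = 1.875 s; triangle areas 2.8125 + 7.8125 = 10.625 m
5–6 s: v = 0 at t = 65/12 s; triangle areas 25/24 + 49/24 = 37/12 m
6–7 s: |½(7 + 2)(1)| = 4.5 m
Total distance = 437/24 m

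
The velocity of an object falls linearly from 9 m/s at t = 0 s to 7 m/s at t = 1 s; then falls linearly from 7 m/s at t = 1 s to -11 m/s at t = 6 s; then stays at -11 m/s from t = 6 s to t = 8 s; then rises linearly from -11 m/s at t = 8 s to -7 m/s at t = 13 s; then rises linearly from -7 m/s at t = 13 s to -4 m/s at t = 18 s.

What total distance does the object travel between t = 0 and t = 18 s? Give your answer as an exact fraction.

1135/9 m

Distance (not displacement) is the total path length: add the absolute areas under v-t.
0–1 s: |½(9 + 7)(1)| = 8 m
1–6 s: v = 0 at t = 53/18 s; triangle areas 245/36 + 605/36 = 425/18 m
6–8 s: |-11| × 2 = 22 m
8–13 s: |½(-11 + -7)(5)| = 45 m
13–18 s: |½(-7 + -4)(5)| = 27.5 m
Total distance = 1135/9 m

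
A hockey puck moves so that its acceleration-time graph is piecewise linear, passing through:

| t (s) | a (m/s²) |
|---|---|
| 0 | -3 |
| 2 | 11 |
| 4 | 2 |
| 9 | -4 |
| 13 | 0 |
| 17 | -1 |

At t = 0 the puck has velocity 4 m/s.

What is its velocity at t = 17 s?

10 m/s

Δv equals the area under the a-t graph; then v = v₀ + Δv.
0–2 s: ½(-3 + 11)(2) = 8 m/s
2–4 s: ½(11 + 2)(2) = 13 m/s
4–9 s: ½(2 + -4)(5) = -5 m/s
9–13 s: ½(-4 + 0)(4) = -8 m/s
13–17 s: ½(0 + -1)(4) = -2 m/s
Δv = 6 m/s, so v(17) = 4 + (6) = 10 m/s.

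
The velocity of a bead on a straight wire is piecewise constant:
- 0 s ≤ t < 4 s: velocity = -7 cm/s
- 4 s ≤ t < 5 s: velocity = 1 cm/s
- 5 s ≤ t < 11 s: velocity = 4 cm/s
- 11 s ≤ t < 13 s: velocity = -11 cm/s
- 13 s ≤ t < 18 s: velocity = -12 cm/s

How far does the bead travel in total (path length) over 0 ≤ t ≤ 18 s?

135 cm

Total distance travelled is ∫|v| dt — sum the magnitudes of each area piece.
0–4 s: |-7| × 4 = 28 cm
4–5 s: |1| × 1 = 1 cm
5–11 s: |4| × 6 = 24 cm
11–13 s: |-11| × 2 = 22 cm
13–18 s: |-12| × 5 = 60 cm
Total distance = 135 cm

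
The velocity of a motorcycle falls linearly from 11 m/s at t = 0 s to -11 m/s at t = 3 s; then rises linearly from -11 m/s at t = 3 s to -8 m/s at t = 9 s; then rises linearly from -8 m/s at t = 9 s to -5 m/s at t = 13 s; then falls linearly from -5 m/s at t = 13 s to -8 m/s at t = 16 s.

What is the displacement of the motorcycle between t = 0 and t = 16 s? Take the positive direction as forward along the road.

-102.5 m

Net displacement equals the area under the velocity-time graph (areas below the axis count negative).
0–3 s: ½(11 + -11)(3) = 0 m
3–9 s: ½(-11 + -8)(6) = -57 m
9–13 s: ½(-8 + -5)(4) = -26 m
13–16 s: ½(-5 + -8)(3) = -19.5 m
Net displacement = -102.5 m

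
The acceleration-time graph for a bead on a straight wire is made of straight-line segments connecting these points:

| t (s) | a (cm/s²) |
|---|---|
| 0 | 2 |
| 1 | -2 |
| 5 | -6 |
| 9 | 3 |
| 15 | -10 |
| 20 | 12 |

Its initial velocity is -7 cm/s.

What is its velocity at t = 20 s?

-45 cm/s

Δv equals the area under the a-t graph; then v = v₀ + Δv.
0–1 s: ½(2 + -2)(1) = 0 cm/s
1–5 s: ½(-2 + -6)(4) = -16 cm/s
5–9 s: ½(-6 + 3)(4) = -6 cm/s
9–15 s: ½(3 + -10)(6) = -21 cm/s
15–20 s: ½(-10 + 12)(5) = 5 cm/s
Δv = -38 cm/s, so v(20) = -7 + (-38) = -45 cm/s.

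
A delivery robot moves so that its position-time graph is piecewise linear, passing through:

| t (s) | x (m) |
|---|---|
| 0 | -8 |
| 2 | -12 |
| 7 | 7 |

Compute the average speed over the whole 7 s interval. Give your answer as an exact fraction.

Average speed = (total path length)/(elapsed time); on a piecewise-linear x-t graph the path length is Σ|Δx|.
0–2 s: |Δx| = |-12 − -8| = 4 m
2–7 s: |Δx| = |7 − -12| = 19 m
Total path = 23 m; average speed = 23/7 = 23/7 m/s.

23/7 m/s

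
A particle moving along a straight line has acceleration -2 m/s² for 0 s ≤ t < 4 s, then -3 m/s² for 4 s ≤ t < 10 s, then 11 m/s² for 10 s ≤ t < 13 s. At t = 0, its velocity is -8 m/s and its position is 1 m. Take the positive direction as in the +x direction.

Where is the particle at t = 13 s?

-249.5 m

On each constant-a segment, Δv = aΔt and Δx = v₀Δt + ½aΔt²; chain segment to segment.
0–4 s: v starts -8 m/s; Δx = -8·4 + ½·-2·4² = -48 m; v ends -16 m/s.
4–10 s: v starts -16 m/s; Δx = -16·6 + ½·-3·6² = -150 m; v ends -34 m/s.
10–13 s: v starts -34 m/s; Δx = -34·3 + ½·11·3² = -52.5 m; v ends -1 m/s.
x(13) = 1 + Σ Δx = -249.5 m.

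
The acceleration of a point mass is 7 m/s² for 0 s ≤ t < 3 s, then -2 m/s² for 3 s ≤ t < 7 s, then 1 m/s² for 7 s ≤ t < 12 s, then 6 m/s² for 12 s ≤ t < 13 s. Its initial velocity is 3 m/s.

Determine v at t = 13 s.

Δv equals the area under the a-t graph; then v = v₀ + Δv.
0–3 s: 7 × 3 = 21 m/s
3–7 s: -2 × 4 = -8 m/s
7–12 s: 1 × 5 = 5 m/s
12–13 s: 6 × 1 = 6 m/s
Δv = 24 m/s, so v(13) = 3 + (24) = 27 m/s.

27 m/s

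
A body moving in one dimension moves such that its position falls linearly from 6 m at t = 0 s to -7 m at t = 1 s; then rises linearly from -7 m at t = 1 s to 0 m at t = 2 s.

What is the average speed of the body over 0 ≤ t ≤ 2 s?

Average speed = (total path length)/(elapsed time); on a piecewise-linear x-t graph the path length is Σ|Δx|.
0–1 s: |Δx| = |-7 − 6| = 13 m
1–2 s: |Δx| = |0 − -7| = 7 m
Total path = 20 m; average speed = 20/2 = 10 m/s.

10 m/s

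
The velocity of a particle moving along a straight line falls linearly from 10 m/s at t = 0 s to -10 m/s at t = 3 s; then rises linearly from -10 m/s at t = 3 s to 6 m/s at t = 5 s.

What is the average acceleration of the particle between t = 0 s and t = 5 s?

-0.8 m/s²

Average acceleration = Δv/Δt = (6 − 10)/(5 − 0) = -0.8 m/s².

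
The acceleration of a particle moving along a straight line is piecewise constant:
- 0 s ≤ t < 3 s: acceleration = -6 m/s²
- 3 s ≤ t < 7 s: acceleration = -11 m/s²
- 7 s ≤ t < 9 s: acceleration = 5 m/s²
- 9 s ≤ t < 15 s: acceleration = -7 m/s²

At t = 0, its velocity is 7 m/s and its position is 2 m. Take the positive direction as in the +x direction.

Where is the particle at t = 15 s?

On each constant-a segment, Δv = aΔt and Δx = v₀Δt + ½aΔt²; chain segment to segment.
0–3 s: v starts 7 m/s; Δx = 7·3 + ½·-6·3² = -6 m; v ends -11 m/s.
3–7 s: v starts -11 m/s; Δx = -11·4 + ½·-11·4² = -132 m; v ends -55 m/s.
7–9 s: v starts -55 m/s; Δx = -55·2 + ½·5·2² = -100 m; v ends -45 m/s.
9–15 s: v starts -45 m/s; Δx = -45·6 + ½·-7·6² = -396 m; v ends -87 m/s.
x(15) = 2 + Σ Δx = -632 m.

-632 m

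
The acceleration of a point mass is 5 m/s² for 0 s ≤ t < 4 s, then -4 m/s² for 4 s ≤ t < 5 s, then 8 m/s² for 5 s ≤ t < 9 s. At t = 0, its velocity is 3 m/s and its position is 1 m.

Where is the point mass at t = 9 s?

On each constant-a segment, Δv = aΔt and Δx = v₀Δt + ½aΔt²; chain segment to segment.
0–4 s: v starts 3 m/s; Δx = 3·4 + ½·5·4² = 52 m; v ends 23 m/s.
4–5 s: v starts 23 m/s; Δx = 23·1 + ½·-4·1² = 21 m; v ends 19 m/s.
5–9 s: v starts 19 m/s; Δx = 19·4 + ½·8·4² = 140 m; v ends 51 m/s.
x(9) = 1 + Σ Δx = 214 m.

214 m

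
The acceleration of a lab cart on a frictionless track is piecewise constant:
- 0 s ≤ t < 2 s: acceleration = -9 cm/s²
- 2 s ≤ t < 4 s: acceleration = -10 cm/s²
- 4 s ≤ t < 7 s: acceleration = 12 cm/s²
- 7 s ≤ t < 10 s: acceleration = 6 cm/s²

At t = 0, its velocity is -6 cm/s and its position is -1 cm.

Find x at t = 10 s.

-174 cm

On each constant-a segment, Δv = aΔt and Δx = v₀Δt + ½aΔt²; chain segment to segment.
0–2 s: v starts -6 cm/s; Δx = -6·2 + ½·-9·2² = -30 cm; v ends -24 cm/s.
2–4 s: v starts -24 cm/s; Δx = -24·2 + ½·-10·2² = -68 cm; v ends -44 cm/s.
4–7 s: v starts -44 cm/s; Δx = -44·3 + ½·12·3² = -78 cm; v ends -8 cm/s.
7–10 s: v starts -8 cm/s; Δx = -8·3 + ½·6·3² = 3 cm; v ends 10 cm/s.
x(10) = -1 + Σ Δx = -174 cm.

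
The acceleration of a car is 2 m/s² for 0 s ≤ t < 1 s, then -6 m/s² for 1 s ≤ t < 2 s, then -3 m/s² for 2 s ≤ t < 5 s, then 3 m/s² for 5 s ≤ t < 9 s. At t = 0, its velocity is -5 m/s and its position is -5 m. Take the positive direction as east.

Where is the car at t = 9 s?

-103.5 m

On each constant-a segment, Δv = aΔt and Δx = v₀Δt + ½aΔt²; chain segment to segment.
0–1 s: v starts -5 m/s; Δx = -5·1 + ½·2·1² = -4 m; v ends -3 m/s.
1–2 s: v starts -3 m/s; Δx = -3·1 + ½·-6·1² = -6 m; v ends -9 m/s.
2–5 s: v starts -9 m/s; Δx = -9·3 + ½·-3·3² = -40.5 m; v ends -18 m/s.
5–9 s: v starts -18 m/s; Δx = -18·4 + ½·3·4² = -48 m; v ends -6 m/s.
x(9) = -5 + Σ Δx = -103.5 m.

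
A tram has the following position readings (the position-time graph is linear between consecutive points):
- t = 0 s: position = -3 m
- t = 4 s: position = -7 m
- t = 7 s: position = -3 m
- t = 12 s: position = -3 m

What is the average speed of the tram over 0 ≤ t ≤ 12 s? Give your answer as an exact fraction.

Average speed = (total path length)/(elapsed time); on a piecewise-linear x-t graph the path length is Σ|Δx|.
0–4 s: |Δx| = |-7 − -3| = 4 m
4–7 s: |Δx| = |-3 − -7| = 4 m
7–12 s: |Δx| = |-3 − -3| = 0 m
Total path = 8 m; average speed = 8/12 = 2/3 m/s.

2/3 m/s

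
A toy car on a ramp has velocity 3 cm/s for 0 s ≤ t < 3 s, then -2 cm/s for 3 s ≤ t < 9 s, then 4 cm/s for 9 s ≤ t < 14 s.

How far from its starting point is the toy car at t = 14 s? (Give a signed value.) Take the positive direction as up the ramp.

17 cm

Displacement is the signed area under the v-t curve.
0–3 s: 3 × 3 = 9 cm
3–9 s: -2 × 6 = -12 cm
9–14 s: 4 × 5 = 20 cm
Net displacement = 17 cm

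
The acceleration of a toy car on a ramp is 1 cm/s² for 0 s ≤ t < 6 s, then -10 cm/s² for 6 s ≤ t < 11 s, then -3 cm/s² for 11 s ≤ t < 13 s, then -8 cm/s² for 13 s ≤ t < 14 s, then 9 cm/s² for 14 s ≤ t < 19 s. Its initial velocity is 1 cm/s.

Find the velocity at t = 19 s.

Δv equals the area under the a-t graph; then v = v₀ + Δv.
0–6 s: 1 × 6 = 6 cm/s
6–11 s: -10 × 5 = -50 cm/s
11–13 s: -3 × 2 = -6 cm/s
13–14 s: -8 × 1 = -8 cm/s
14–19 s: 9 × 5 = 45 cm/s
Δv = -13 cm/s, so v(19) = 1 + (-13) = -12 cm/s.

-12 cm/s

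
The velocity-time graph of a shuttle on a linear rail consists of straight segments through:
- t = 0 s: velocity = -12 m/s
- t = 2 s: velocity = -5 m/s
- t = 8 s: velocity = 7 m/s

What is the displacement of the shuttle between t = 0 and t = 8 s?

-11 m

Displacement is the signed area under the v-t curve.
0–2 s: ½(-12 + -5)(2) = -17 m
2–8 s: ½(-5 + 7)(6) = 6 m
Net displacement = -11 m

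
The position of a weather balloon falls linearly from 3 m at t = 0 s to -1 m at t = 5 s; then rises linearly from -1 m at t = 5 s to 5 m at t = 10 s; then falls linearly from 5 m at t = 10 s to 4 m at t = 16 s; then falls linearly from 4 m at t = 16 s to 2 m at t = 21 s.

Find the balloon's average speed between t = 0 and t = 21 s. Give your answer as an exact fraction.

Average speed = (total path length)/(elapsed time); on a piecewise-linear x-t graph the path length is Σ|Δx|.
0–5 s: |Δx| = |-1 − 3| = 4 m
5–10 s: |Δx| = |5 − -1| = 6 m
10–16 s: |Δx| = |4 − 5| = 1 m
16–21 s: |Δx| = |2 − 4| = 2 m
Total path = 13 m; average speed = 13/21 = 13/21 m/s.

13/21 m/s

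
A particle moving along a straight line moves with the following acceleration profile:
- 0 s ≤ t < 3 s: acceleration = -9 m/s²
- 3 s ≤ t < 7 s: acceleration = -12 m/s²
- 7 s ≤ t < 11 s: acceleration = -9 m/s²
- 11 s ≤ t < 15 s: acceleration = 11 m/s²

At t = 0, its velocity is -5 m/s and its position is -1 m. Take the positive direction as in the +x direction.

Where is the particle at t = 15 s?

-1048.5 m

On each constant-a segment, Δv = aΔt and Δx = v₀Δt + ½aΔt²; chain segment to segment.
0–3 s: v starts -5 m/s; Δx = -5·3 + ½·-9·3² = -55.5 m; v ends -32 m/s.
3–7 s: v starts -32 m/s; Δx = -32·4 + ½·-12·4² = -224 m; v ends -80 m/s.
7–11 s: v starts -80 m/s; Δx = -80·4 + ½·-9·4² = -392 m; v ends -116 m/s.
11–15 s: v starts -116 m/s; Δx = -116·4 + ½·11·4² = -376 m; v ends -72 m/s.
x(15) = -1 + Σ Δx = -1048.5 m.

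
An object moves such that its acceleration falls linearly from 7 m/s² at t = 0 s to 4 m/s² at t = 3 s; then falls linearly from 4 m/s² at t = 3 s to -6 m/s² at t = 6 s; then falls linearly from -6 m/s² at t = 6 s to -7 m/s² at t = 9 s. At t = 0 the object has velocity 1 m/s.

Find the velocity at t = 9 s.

Δv equals the area under the a-t graph; then v = v₀ + Δv.
0–3 s: ½(7 + 4)(3) = 16.5 m/s
3–6 s: ½(4 + -6)(3) = -3 m/s
6–9 s: ½(-6 + -7)(3) = -19.5 m/s
Δv = -6 m/s, so v(9) = 1 + (-6) = -5 m/s.

-5 m/s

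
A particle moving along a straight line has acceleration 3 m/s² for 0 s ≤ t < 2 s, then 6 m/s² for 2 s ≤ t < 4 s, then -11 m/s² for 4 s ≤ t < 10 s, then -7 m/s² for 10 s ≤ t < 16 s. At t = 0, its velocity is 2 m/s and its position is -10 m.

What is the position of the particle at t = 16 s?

-452 m

On each constant-a segment, Δv = aΔt and Δx = v₀Δt + ½aΔt²; chain segment to segment.
0–2 s: v starts 2 m/s; Δx = 2·2 + ½·3·2² = 10 m; v ends 8 m/s.
2–4 s: v starts 8 m/s; Δx = 8·2 + ½·6·2² = 28 m; v ends 20 m/s.
4–10 s: v starts 20 m/s; Δx = 20·6 + ½·-11·6² = -78 m; v ends -46 m/s.
10–16 s: v starts -46 m/s; Δx = -46·6 + ½·-7·6² = -402 m; v ends -88 m/s.
x(16) = -10 + Σ Δx = -452 m.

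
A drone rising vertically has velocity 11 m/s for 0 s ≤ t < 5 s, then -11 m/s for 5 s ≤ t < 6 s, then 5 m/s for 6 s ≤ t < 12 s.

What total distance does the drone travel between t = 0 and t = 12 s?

Total distance travelled is ∫|v| dt — sum the magnitudes of each area piece.
0–5 s: |11| × 5 = 55 m
5–6 s: |-11| × 1 = 11 m
6–12 s: |5| × 6 = 30 m
Total distance = 96 m

96 m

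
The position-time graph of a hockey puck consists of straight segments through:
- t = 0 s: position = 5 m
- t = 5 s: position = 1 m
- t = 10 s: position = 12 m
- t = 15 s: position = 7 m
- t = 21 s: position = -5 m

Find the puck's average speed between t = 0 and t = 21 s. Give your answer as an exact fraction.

Average speed = (total path length)/(elapsed time); on a piecewise-linear x-t graph the path length is Σ|Δx|.
0–5 s: |Δx| = |1 − 5| = 4 m
5–10 s: |Δx| = |12 − 1| = 11 m
10–15 s: |Δx| = |7 − 12| = 5 m
15–21 s: |Δx| = |-5 − 7| = 12 m
Total path = 32 m; average speed = 32/21 = 32/21 m/s.

32/21 m/s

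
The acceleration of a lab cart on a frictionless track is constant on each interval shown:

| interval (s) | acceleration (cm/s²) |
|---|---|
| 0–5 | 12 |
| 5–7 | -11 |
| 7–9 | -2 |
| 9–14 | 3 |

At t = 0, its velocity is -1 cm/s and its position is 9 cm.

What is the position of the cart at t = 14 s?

522.5 cm

On each constant-a segment, Δv = aΔt and Δx = v₀Δt + ½aΔt²; chain segment to segment.
0–5 s: v starts -1 cm/s; Δx = -1·5 + ½·12·5² = 145 cm; v ends 59 cm/s.
5–7 s: v starts 59 cm/s; Δx = 59·2 + ½·-11·2² = 96 cm; v ends 37 cm/s.
7–9 s: v starts 37 cm/s; Δx = 37·2 + ½·-2·2² = 70 cm; v ends 33 cm/s.
9–14 s: v starts 33 cm/s; Δx = 33·5 + ½·3·5² = 202.5 cm; v ends 48 cm/s.
x(14) = 9 + Σ Δx = 522.5 cm.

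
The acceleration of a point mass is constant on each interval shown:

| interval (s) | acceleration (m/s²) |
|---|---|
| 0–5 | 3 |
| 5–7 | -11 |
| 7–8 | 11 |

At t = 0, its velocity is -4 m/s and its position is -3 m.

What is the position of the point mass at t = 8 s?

9 m

On each constant-a segment, Δv = aΔt and Δx = v₀Δt + ½aΔt²; chain segment to segment.
0–5 s: v starts -4 m/s; Δx = -4·5 + ½·3·5² = 17.5 m; v ends 11 m/s.
5–7 s: v starts 11 m/s; Δx = 11·2 + ½·-11·2² = 0 m; v ends -11 m/s.
7–8 s: v starts -11 m/s; Δx = -11·1 + ½·11·1² = -5.5 m; v ends 0 m/s.
x(8) = -3 + Σ Δx = 9 m.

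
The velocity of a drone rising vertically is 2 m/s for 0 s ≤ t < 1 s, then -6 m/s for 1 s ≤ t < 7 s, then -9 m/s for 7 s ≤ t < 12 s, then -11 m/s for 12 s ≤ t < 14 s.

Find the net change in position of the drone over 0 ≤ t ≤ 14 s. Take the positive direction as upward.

Net displacement equals the area under the velocity-time graph (areas below the axis count negative).
0–1 s: 2 × 1 = 2 m
1–7 s: -6 × 6 = -36 m
7–12 s: -9 × 5 = -45 m
12–14 s: -11 × 2 = -22 m
Net displacement = -101 m

-101 m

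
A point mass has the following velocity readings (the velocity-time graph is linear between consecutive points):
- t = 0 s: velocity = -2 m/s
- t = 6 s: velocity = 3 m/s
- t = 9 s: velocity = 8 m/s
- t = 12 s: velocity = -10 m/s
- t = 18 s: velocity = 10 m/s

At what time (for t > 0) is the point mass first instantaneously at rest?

v changes sign on 0–6 s (from -2 to 3); the graph is linear there, so v = 0 at t = 0 + (2)·(6 − 0)/(3 − -2) = 2.4 s.

t = 2.4 s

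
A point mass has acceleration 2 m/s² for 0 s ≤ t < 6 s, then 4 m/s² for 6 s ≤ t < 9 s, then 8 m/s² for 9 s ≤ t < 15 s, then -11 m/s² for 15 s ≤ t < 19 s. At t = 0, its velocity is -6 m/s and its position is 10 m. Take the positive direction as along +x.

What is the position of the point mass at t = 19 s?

474 m

On each constant-a segment, Δv = aΔt and Δx = v₀Δt + ½aΔt²; chain segment to segment.
0–6 s: v starts -6 m/s; Δx = -6·6 + ½·2·6² = 0 m; v ends 6 m/s.
6–9 s: v starts 6 m/s; Δx = 6·3 + ½·4·3² = 36 m; v ends 18 m/s.
9–15 s: v starts 18 m/s; Δx = 18·6 + ½·8·6² = 252 m; v ends 66 m/s.
15–19 s: v starts 66 m/s; Δx = 66·4 + ½·-11·4² = 176 m; v ends 22 m/s.
x(19) = 10 + Σ Δx = 474 m.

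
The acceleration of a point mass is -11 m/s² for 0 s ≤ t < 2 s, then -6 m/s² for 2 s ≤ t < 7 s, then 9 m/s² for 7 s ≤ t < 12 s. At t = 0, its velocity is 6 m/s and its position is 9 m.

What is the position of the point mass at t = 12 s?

On each constant-a segment, Δv = aΔt and Δx = v₀Δt + ½aΔt²; chain segment to segment.
0–2 s: v starts 6 m/s; Δx = 6·2 + ½·-11·2² = -10 m; v ends -16 m/s.
2–7 s: v starts -16 m/s; Δx = -16·5 + ½·-6·5² = -155 m; v ends -46 m/s.
7–12 s: v starts -46 m/s; Δx = -46·5 + ½·9·5² = -117.5 m; v ends -1 m/s.
x(12) = 9 + Σ Δx = -273.5 m.

-273.5 m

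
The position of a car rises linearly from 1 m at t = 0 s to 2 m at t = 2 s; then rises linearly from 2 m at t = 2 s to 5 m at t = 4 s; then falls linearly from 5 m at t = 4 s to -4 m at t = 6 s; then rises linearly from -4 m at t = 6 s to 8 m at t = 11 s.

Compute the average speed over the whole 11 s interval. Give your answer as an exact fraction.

Average speed = (total path length)/(elapsed time); on a piecewise-linear x-t graph the path length is Σ|Δx|.
0–2 s: |Δx| = |2 − 1| = 1 m
2–4 s: |Δx| = |5 − 2| = 3 m
4–6 s: |Δx| = |-4 − 5| = 9 m
6–11 s: |Δx| = |8 − -4| = 12 m
Total path = 25 m; average speed = 25/11 = 25/11 m/s.

25/11 m/s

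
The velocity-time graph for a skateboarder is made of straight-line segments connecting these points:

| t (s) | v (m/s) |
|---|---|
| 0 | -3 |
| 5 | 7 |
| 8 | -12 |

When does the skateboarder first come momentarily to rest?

v changes sign on 0–5 s (from -3 to 7); the graph is linear there, so v = 0 at t = 0 + (3)·(5 − 0)/(7 − -3) = 1.5 s.

t = 1.5 s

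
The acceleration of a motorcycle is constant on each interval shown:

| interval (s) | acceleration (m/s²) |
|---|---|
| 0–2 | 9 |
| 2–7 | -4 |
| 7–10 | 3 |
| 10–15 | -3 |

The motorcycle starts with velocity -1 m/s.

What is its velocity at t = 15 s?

-9 m/s

Δv equals the area under the a-t graph; then v = v₀ + Δv.
0–2 s: 9 × 2 = 18 m/s
2–7 s: -4 × 5 = -20 m/s
7–10 s: 3 × 3 = 9 m/s
10–15 s: -3 × 5 = -15 m/s
Δv = -8 m/s, so v(15) = -1 + (-8) = -9 m/s.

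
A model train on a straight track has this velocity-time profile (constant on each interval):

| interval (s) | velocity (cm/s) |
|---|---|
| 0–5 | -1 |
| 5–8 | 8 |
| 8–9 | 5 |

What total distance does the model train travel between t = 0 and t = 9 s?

Total distance travelled is ∫|v| dt — sum the magnitudes of each area piece.
0–5 s: |-1| × 5 = 5 cm
5–8 s: |8| × 3 = 24 cm
8–9 s: |5| × 1 = 5 cm
Total distance = 34 cm

34 cm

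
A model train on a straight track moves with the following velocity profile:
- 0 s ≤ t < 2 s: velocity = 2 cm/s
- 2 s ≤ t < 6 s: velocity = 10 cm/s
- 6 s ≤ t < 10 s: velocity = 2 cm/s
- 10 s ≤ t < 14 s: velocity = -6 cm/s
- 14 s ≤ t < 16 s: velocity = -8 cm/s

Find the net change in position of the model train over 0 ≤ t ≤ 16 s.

Displacement is the signed area under the v-t curve.
0–2 s: 2 × 2 = 4 cm
2–6 s: 10 × 4 = 40 cm
6–10 s: 2 × 4 = 8 cm
10–14 s: -6 × 4 = -24 cm
14–16 s: -8 × 2 = -16 cm
Net displacement = 12 cm

12 cm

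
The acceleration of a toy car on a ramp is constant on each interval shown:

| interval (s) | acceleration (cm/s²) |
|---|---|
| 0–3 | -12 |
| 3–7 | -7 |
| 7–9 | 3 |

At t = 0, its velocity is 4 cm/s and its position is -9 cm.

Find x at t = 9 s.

On each constant-a segment, Δv = aΔt and Δx = v₀Δt + ½aΔt²; chain segment to segment.
0–3 s: v starts 4 cm/s; Δx = 4·3 + ½·-12·3² = -42 cm; v ends -32 cm/s.
3–7 s: v starts -32 cm/s; Δx = -32·4 + ½·-7·4² = -184 cm; v ends -60 cm/s.
7–9 s: v starts -60 cm/s; Δx = -60·2 + ½·3·2² = -114 cm; v ends -54 cm/s.
x(9) = -9 + Σ Δx = -349 cm.

-349 cm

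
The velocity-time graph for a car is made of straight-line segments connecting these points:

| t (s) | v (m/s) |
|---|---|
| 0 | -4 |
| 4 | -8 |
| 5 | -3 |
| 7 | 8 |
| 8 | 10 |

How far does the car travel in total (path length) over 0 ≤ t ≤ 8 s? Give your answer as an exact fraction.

Distance (not displacement) is the total path length: add the absolute areas under v-t.
0–4 s: |½(-4 + -8)(4)| = 24 m
4–5 s: |½(-8 + -3)(1)| = 5.5 m
5–7 s: v = 0 at t = 61/11 s; triangle areas 9/11 + 64/11 = 73/11 m
7–8 s: |½(8 + 10)(1)| = 9 m
Total distance = 993/22 m

993/22 m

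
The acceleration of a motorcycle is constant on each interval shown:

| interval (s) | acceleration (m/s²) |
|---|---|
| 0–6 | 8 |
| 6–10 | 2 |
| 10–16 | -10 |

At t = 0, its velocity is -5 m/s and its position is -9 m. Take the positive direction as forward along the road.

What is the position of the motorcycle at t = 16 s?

419 m

On each constant-a segment, Δv = aΔt and Δx = v₀Δt + ½aΔt²; chain segment to segment.
0–6 s: v starts -5 m/s; Δx = -5·6 + ½·8·6² = 114 m; v ends 43 m/s.
6–10 s: v starts 43 m/s; Δx = 43·4 + ½·2·4² = 188 m; v ends 51 m/s.
10–16 s: v starts 51 m/s; Δx = 51·6 + ½·-10·6² = 126 m; v ends -9 m/s.
x(16) = -9 + Σ Δx = 419 m.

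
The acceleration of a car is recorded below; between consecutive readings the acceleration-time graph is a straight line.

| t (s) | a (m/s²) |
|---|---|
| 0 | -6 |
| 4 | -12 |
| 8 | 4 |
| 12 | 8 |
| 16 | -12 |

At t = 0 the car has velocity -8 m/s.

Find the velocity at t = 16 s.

-44 m/s

Δv equals the area under the a-t graph; then v = v₀ + Δv.
0–4 s: ½(-6 + -12)(4) = -36 m/s
4–8 s: ½(-12 + 4)(4) = -16 m/s
8–12 s: ½(4 + 8)(4) = 24 m/s
12–16 s: ½(8 + -12)(4) = -8 m/s
Δv = -36 m/s, so v(16) = -8 + (-36) = -44 m/s.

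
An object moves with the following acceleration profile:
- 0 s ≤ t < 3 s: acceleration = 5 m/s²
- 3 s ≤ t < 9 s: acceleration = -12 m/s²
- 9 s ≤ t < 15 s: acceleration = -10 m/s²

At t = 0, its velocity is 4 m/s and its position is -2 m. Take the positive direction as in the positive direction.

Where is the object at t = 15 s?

-567.5 m

On each constant-a segment, Δv = aΔt and Δx = v₀Δt + ½aΔt²; chain segment to segment.
0–3 s: v starts 4 m/s; Δx = 4·3 + ½·5·3² = 34.5 m; v ends 19 m/s.
3–9 s: v starts 19 m/s; Δx = 19·6 + ½·-12·6² = -102 m; v ends -53 m/s.
9–15 s: v starts -53 m/s; Δx = -53·6 + ½·-10·6² = -498 m; v ends -113 m/s.
x(15) = -2 + Σ Δx = -567.5 m.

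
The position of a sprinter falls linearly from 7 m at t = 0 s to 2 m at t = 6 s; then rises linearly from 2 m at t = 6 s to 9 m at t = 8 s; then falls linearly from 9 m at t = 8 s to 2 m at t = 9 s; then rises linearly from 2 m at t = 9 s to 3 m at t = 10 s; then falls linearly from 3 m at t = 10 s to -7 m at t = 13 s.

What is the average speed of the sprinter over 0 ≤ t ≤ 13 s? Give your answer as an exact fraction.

Average speed = (total path length)/(elapsed time); on a piecewise-linear x-t graph the path length is Σ|Δx|.
0–6 s: |Δx| = |2 − 7| = 5 m
6–8 s: |Δx| = |9 − 2| = 7 m
8–9 s: |Δx| = |2 − 9| = 7 m
9–10 s: |Δx| = |3 − 2| = 1 m
10–13 s: |Δx| = |-7 − 3| = 10 m
Total path = 30 m; average speed = 30/13 = 30/13 m/s.

30/13 m/s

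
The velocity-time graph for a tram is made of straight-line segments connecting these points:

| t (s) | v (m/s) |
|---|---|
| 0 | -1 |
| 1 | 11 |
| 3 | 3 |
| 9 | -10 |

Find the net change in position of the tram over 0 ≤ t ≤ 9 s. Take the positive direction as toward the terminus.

Net displacement equals the area under the velocity-time graph (areas below the axis count negative).
0–1 s: ½(-1 + 11)(1) = 5 m
1–3 s: ½(11 + 3)(2) = 14 m
3–9 s: ½(3 + -10)(6) = -21 m
Net displacement = -2 m

-2 m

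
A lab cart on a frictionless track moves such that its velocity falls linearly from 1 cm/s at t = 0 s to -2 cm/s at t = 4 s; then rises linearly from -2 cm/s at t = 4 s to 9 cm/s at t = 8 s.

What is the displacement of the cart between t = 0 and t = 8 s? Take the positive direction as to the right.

12 cm

Net displacement equals the area under the velocity-time graph (areas below the axis count negative).
0–4 s: ½(1 + -2)(4) = -2 cm
4–8 s: ½(-2 + 9)(4) = 14 cm
Net displacement = 12 cm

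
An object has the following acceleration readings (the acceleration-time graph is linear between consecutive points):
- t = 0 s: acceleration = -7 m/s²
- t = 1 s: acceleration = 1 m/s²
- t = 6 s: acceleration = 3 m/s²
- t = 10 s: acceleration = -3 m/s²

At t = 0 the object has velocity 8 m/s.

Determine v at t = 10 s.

15 m/s

Δv equals the area under the a-t graph; then v = v₀ + Δv.
0–1 s: ½(-7 + 1)(1) = -3 m/s
1–6 s: ½(1 + 3)(5) = 10 m/s
6–10 s: ½(3 + -3)(4) = 0 m/s
Δv = 7 m/s, so v(10) = 8 + (7) = 15 m/s.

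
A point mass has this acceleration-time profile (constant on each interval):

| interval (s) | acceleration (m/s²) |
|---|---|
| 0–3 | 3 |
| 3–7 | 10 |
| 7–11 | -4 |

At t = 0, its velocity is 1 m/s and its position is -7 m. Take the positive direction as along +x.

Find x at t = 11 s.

On each constant-a segment, Δv = aΔt and Δx = v₀Δt + ½aΔt²; chain segment to segment.
0–3 s: v starts 1 m/s; Δx = 1·3 + ½·3·3² = 16.5 m; v ends 10 m/s.
3–7 s: v starts 10 m/s; Δx = 10·4 + ½·10·4² = 120 m; v ends 50 m/s.
7–11 s: v starts 50 m/s; Δx = 50·4 + ½·-4·4² = 168 m; v ends 34 m/s.
x(11) = -7 + Σ Δx = 297.5 m.

297.5 m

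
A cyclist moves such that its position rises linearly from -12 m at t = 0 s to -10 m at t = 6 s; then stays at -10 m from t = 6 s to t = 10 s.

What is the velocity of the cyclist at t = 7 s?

0 m/s

Velocity is the slope of the x-t graph on 6–10 s: (-10 − -10)/(10 − 6) = 0 m/s.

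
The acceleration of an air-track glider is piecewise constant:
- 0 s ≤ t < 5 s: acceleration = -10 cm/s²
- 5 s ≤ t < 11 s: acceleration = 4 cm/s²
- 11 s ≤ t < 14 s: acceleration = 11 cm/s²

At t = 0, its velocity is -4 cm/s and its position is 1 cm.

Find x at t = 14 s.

-436.5 cm

On each constant-a segment, Δv = aΔt and Δx = v₀Δt + ½aΔt²; chain segment to segment.
0–5 s: v starts -4 cm/s; Δx = -4·5 + ½·-10·5² = -145 cm; v ends -54 cm/s.
5–11 s: v starts -54 cm/s; Δx = -54·6 + ½·4·6² = -252 cm; v ends -30 cm/s.
11–14 s: v starts -30 cm/s; Δx = -30·3 + ½·11·3² = -40.5 cm; v ends 3 cm/s.
x(14) = 1 + Σ Δx = -436.5 cm.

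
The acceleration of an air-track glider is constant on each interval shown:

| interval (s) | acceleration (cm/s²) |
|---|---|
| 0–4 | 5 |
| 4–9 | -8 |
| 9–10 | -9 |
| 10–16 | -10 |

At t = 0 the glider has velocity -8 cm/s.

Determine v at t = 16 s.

Δv equals the area under the a-t graph; then v = v₀ + Δv.
0–4 s: 5 × 4 = 20 cm/s
4–9 s: -8 × 5 = -40 cm/s
9–10 s: -9 × 1 = -9 cm/s
10–16 s: -10 × 6 = -60 cm/s
Δv = -89 cm/s, so v(16) = -8 + (-89) = -97 cm/s.

-97 cm/s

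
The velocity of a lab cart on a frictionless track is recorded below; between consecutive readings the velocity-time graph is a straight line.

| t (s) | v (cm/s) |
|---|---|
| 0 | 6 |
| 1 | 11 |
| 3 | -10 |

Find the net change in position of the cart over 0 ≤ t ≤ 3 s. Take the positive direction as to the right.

Displacement is the signed area under the v-t curve.
0–1 s: ½(6 + 11)(1) = 8.5 cm
1–3 s: ½(11 + -10)(2) = 1 cm
Net displacement = 9.5 cm

9.5 cm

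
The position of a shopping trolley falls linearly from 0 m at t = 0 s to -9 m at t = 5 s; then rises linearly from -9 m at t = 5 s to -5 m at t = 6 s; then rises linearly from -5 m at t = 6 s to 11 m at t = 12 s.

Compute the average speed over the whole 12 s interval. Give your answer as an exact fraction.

29/12 m/s

Average speed = (total path length)/(elapsed time); on a piecewise-linear x-t graph the path length is Σ|Δx|.
0–5 s: |Δx| = |-9 − 0| = 9 m
5–6 s: |Δx| = |-5 − -9| = 4 m
6–12 s: |Δx| = |11 − -5| = 16 m
Total path = 29 m; average speed = 29/12 = 29/12 m/s.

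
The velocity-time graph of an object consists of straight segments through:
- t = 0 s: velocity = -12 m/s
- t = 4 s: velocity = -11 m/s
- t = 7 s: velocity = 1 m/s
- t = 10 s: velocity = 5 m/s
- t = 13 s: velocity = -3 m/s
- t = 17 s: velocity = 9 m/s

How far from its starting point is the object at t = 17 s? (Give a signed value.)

-37 m

Displacement is the signed area under the v-t curve.
0–4 s: ½(-12 + -11)(4) = -46 m
4–7 s: ½(-11 + 1)(3) = -15 m
7–10 s: ½(1 + 5)(3) = 9 m
10–13 s: ½(5 + -3)(3) = 3 m
13–17 s: ½(-3 + 9)(4) = 12 m
Net displacement = -37 m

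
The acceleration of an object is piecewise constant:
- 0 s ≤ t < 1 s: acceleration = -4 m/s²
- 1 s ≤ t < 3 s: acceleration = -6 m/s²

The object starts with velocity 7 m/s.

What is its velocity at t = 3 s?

-9 m/s

Δv equals the area under the a-t graph; then v = v₀ + Δv.
0–1 s: -4 × 1 = -4 m/s
1–3 s: -6 × 2 = -12 m/s
Δv = -16 m/s, so v(3) = 7 + (-16) = -9 m/s.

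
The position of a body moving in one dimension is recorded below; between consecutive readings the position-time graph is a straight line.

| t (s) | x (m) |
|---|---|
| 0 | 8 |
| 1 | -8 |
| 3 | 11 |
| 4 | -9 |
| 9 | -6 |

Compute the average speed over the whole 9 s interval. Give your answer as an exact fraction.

58/9 m/s

Average speed = (total path length)/(elapsed time); on a piecewise-linear x-t graph the path length is Σ|Δx|.
0–1 s: |Δx| = |-8 − 8| = 16 m
1–3 s: |Δx| = |11 − -8| = 19 m
3–4 s: |Δx| = |-9 − 11| = 20 m
4–9 s: |Δx| = |-6 − -9| = 3 m
Total path = 58 m; average speed = 58/9 = 58/9 m/s.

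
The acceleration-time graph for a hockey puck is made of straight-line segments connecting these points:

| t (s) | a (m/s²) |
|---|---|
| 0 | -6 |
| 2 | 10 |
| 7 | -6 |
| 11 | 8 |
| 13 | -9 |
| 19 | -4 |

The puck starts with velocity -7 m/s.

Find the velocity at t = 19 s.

Δv equals the area under the a-t graph; then v = v₀ + Δv.
0–2 s: ½(-6 + 10)(2) = 4 m/s
2–7 s: ½(10 + -6)(5) = 10 m/s
7–11 s: ½(-6 + 8)(4) = 4 m/s
11–13 s: ½(8 + -9)(2) = -1 m/s
13–19 s: ½(-9 + -4)(6) = -39 m/s
Δv = -22 m/s, so v(19) = -7 + (-22) = -29 m/s.

-29 m/s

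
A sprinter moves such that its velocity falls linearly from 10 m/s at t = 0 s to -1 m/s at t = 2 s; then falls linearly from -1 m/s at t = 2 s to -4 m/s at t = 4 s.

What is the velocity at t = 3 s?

-2.5 m/s

On 2–4 s the graph is linear from -1 to -4 m/s: v(3) = -1 + (-4 − -1)·(3 − 2)/(4 − 2) = -2.5 m/s.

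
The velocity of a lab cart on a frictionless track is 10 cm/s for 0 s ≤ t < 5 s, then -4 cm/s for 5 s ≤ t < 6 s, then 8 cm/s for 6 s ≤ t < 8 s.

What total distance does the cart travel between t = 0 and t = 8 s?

70 cm

Distance (not displacement) is the total path length: add the absolute areas under v-t.
0–5 s: |10| × 5 = 50 cm
5–6 s: |-4| × 1 = 4 cm
6–8 s: |8| × 2 = 16 cm
Total distance = 70 cm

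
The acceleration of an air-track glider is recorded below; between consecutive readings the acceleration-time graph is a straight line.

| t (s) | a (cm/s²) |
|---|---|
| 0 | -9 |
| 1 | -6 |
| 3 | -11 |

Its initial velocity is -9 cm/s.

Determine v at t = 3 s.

Δv equals the area under the a-t graph; then v = v₀ + Δv.
0–1 s: ½(-9 + -6)(1) = -7.5 cm/s
1–3 s: ½(-6 + -11)(2) = -17 cm/s
Δv = -24.5 cm/s, so v(3) = -9 + (-24.5) = -33.5 cm/s.

-33.5 cm/s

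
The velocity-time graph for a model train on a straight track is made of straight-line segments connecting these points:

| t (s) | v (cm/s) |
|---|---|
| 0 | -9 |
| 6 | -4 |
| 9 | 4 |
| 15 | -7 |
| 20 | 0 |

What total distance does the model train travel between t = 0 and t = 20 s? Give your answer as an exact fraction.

1765/22 cm

Distance (not displacement) is the total path length: add the absolute areas under v-t.
0–6 s: |½(-9 + -4)(6)| = 39 cm
6–9 s: v = 0 at t = 7.5 s; triangle areas 3 + 3 = 6 cm
9–15 s: v = 0 at t = 123/11 s; triangle areas 48/11 + 147/11 = 195/11 cm
15–20 s: |½(-7 + 0)(5)| = 17.5 cm
Total distance = 1765/22 cm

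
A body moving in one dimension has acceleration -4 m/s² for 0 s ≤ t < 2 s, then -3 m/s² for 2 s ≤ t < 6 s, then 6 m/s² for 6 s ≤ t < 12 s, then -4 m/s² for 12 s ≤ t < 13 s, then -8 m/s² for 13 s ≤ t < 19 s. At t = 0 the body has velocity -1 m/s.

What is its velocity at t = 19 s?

-37 m/s

Δv equals the area under the a-t graph; then v = v₀ + Δv.
0–2 s: -4 × 2 = -8 m/s
2–6 s: -3 × 4 = -12 m/s
6–12 s: 6 × 6 = 36 m/s
12–13 s: -4 × 1 = -4 m/s
13–19 s: -8 × 6 = -48 m/s
Δv = -36 m/s, so v(19) = -1 + (-36) = -37 m/s.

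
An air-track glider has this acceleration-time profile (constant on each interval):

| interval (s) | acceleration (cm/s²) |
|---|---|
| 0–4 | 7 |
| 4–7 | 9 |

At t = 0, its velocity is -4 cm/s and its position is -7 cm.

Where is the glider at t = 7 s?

145.5 cm

On each constant-a segment, Δv = aΔt and Δx = v₀Δt + ½aΔt²; chain segment to segment.
0–4 s: v starts -4 cm/s; Δx = -4·4 + ½·7·4² = 40 cm; v ends 24 cm/s.
4–7 s: v starts 24 cm/s; Δx = 24·3 + ½·9·3² = 112.5 cm; v ends 51 cm/s.
x(7) = -7 + Σ Δx = 145.5 cm.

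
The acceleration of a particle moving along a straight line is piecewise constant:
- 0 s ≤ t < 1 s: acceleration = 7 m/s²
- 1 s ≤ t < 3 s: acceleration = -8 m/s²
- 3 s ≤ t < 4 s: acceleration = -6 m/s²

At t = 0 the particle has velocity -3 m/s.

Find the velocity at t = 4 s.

Δv equals the area under the a-t graph; then v = v₀ + Δv.
0–1 s: 7 × 1 = 7 m/s
1–3 s: -8 × 2 = -16 m/s
3–4 s: -6 × 1 = -6 m/s
Δv = -15 m/s, so v(4) = -3 + (-15) = -18 m/s.

-18 m/s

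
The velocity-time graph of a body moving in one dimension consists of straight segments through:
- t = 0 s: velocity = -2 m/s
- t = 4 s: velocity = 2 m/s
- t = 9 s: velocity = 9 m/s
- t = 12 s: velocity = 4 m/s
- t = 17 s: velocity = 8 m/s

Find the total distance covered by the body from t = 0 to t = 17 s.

81 m

Total distance travelled is ∫|v| dt — sum the magnitudes of each area piece.
0–4 s: v = 0 at t = 2 s; triangle areas 2 + 2 = 4 m
4–9 s: |½(2 + 9)(5)| = 27.5 m
9–12 s: |½(9 + 4)(3)| = 19.5 m
12–17 s: |½(4 + 8)(5)| = 30 m
Total distance = 81 m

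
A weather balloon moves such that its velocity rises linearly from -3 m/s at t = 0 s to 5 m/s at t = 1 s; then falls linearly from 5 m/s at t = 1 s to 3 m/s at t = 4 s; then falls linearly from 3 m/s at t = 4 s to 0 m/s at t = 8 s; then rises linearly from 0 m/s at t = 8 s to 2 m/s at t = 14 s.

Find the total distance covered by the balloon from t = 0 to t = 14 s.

26.125 m

Distance (not displacement) is the total path length: add the absolute areas under v-t.
0–1 s: v = 0 at t = 0.375 s; triangle areas 0.5625 + 1.5625 = 2.125 m
1–4 s: |½(5 + 3)(3)| = 12 m
4–8 s: |½(3 + 0)(4)| = 6 m
8–14 s: |½(0 + 2)(6)| = 6 m
Total distance = 26.125 m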